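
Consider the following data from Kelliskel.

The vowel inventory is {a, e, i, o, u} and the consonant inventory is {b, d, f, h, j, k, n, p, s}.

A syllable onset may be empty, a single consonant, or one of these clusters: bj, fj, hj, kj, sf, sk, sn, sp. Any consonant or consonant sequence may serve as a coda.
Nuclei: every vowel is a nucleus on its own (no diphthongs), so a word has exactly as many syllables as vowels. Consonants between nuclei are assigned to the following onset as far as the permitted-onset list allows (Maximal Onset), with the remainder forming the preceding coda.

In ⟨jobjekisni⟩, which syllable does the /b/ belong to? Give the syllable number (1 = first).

The vowels are o, e, i, i — 4 nuclei, so 4 syllables.
V1 /o/ – V2 /e/: /bj/ is a licit onset in full, so it all attaches to the next syllable.
V2 /e/ – V3 /i/: just /k/ — single C goes to the following onset.
V3 /i/ – V4 /i/: /sn/ is a licit onset in full, so it all attaches to the next syllable.
Result: jo.bje.ki.sni.
The /b/ is in the onset of syllable 2 (/bje/).

2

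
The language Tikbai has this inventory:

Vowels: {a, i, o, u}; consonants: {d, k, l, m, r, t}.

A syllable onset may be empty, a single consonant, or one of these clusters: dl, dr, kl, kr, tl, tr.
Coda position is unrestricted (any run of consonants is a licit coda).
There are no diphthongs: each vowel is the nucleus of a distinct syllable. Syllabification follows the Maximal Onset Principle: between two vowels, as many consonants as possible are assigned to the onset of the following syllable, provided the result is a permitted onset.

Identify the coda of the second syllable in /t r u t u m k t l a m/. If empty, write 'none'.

mk

Vowels present: u, u, a; each is a nucleus, giving 3 syllables.
V1 /u/ – V2 /u/: just /t/ — single C goes to the following onset.
V2 /u/ – V3 /a/: /mktl/ splits as /mk/ + /tl/ (/tl/ is the longest suffix that is a licit onset).
So the parse is tru.tumk.tlam.
Syllable 2 is /tumk/: onset /t/, nucleus /u/, coda /mk/.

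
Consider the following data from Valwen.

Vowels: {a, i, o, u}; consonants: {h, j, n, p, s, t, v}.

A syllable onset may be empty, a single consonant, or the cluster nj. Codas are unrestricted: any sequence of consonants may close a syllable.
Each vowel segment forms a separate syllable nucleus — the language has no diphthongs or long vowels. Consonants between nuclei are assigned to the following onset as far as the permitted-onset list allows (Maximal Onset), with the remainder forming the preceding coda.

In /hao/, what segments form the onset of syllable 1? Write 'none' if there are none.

Nuclei (vowels): a, o → 2 syllables.
σ1/σ2 boundary: no consonants, so the boundary falls immediately after /a/.
Result: ha.o.
Syllable 1 is /ha/: onset /h/, nucleus /a/, coda ∅.

h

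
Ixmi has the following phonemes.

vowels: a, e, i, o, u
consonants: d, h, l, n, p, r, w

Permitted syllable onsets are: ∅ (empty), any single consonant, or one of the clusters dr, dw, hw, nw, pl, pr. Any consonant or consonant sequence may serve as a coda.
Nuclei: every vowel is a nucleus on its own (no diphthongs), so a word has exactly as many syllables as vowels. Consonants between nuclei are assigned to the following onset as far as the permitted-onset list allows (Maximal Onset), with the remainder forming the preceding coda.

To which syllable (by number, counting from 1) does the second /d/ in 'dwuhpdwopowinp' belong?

2

The vowels are u, o, o, i — 4 nuclei, so 4 syllables.
σ1/σ2 boundary: /hpdw/; trying suffixes from longest down, /dw/ is the first permitted one, so coda /hp/ | onset /dw/.
σ2/σ3 boundary: /p/ is a single consonant, so it becomes the next onset.
σ3/σ4 boundary: /w/ is a single consonant, so it becomes the next onset.
So the parse is dwuhp.dwo.po.winp.
The second /d/ is in the onset of syllable 2 (/dwo/).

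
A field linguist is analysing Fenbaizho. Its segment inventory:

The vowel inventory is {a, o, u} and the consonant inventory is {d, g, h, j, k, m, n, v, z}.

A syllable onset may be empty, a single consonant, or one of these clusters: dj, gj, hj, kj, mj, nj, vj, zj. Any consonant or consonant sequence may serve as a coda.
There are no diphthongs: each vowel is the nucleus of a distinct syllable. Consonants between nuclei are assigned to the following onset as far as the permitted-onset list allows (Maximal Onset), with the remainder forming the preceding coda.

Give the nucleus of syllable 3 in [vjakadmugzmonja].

u

Vowels present: a, a, u, o, a; each is a nucleus, giving 5 syllables.
The third nucleus (vowel 3 from the left) is /u/.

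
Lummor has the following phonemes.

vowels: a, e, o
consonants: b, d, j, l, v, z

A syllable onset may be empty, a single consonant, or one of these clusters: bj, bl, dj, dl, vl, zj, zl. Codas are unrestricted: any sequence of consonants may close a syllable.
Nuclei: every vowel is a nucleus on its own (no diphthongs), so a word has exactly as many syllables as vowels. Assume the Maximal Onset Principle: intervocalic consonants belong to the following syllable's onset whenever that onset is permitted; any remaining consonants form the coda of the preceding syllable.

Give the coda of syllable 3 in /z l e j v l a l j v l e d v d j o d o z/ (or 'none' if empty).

Vowels present: e, a, e, o, o; each is a nucleus, giving 5 syllables.
V1 /e/ – V2 /a/: /jvl/; trying suffixes from longest down, /vl/ is the first permitted one, so coda /j/ | onset /vl/.
V2 /a/ – V3 /e/: cluster /ljvl/ — the longest permitted-onset suffix is /vl/; onset = /vl/, preceding coda = /lj/.
V3 /e/ – V4 /o/: /dvdj/ — longest licit onset from the right is /dj/, leaving /dv/ as coda.
V4 /o/ – V5 /o/: /d/ → onset of the next syllable (single consonants are always licit onsets).
Result: zlej.vlalj.vledv.djo.doz.
Syllable 3 is /vledv/: onset /vl/, nucleus /e/, coda /dv/.

dv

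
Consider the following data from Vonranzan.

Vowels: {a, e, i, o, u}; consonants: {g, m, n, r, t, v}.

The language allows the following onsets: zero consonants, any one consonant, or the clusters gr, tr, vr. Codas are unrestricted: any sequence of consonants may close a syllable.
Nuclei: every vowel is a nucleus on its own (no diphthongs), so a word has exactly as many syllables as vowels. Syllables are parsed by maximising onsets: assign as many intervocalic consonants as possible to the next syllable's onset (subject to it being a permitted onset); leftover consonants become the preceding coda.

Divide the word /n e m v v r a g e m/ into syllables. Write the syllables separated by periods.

Nuclei (vowels): e, a, e → 3 syllables.
Between /e/ (V1) and /a/ (V2): cluster /mvvr/ — the longest permitted-onset suffix is /vr/; onset = /vr/, preceding coda = /mv/.
Between /a/ (V2) and /e/ (V3): /g/ is a single consonant, so it becomes the next onset.

nemv.vra.gem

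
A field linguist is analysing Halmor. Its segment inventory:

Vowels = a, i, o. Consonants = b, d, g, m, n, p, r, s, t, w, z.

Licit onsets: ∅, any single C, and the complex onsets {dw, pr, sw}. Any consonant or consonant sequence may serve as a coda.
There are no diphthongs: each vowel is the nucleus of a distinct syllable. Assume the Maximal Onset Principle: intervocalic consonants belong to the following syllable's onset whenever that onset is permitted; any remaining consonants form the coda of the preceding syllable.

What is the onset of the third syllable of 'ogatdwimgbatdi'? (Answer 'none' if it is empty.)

Vowels present: o, a, i, a, i; each is a nucleus, giving 5 syllables.
Between /o/ (V1) and /a/ (V2): just /g/ — single C goes to the following onset.
Between /a/ (V2) and /i/ (V3): /tdw/; trying suffixes from longest down, /dw/ is the first permitted one, so coda /t/ | onset /dw/.
Between /i/ (V3) and /a/ (V4): /mgb/; trying suffixes from longest down, /b/ is the first permitted one, so coda /mg/ | onset /b/.
Between /a/ (V4) and /i/ (V5): /td/ — longest licit onset from the right is /d/, leaving /t/ as coda.
Result: o.gat.dwimg.bat.di.
Syllable 3 is /dwimg/: onset /dw/, nucleus /i/, coda /mg/.

dw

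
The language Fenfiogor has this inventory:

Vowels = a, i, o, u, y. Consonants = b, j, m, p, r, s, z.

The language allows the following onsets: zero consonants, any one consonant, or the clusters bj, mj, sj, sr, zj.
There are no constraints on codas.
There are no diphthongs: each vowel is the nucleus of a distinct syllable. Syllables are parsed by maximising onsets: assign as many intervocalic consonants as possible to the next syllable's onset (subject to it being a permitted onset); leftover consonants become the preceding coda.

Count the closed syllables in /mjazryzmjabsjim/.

Nuclei (vowels): a, y, a, i → 4 syllables.
/a…y/ gap (V1→V2): /zr/; trying suffixes from longest down, /r/ is the first permitted one, so coda /z/ | onset /r/.
/y…a/ gap (V2→V3): /zmj/ — longest licit onset from the right is /mj/, leaving /z/ as coda.
/a…i/ gap (V3→V4): /bsj/; trying suffixes from longest down, /sj/ is the first permitted one, so coda /b/ | onset /sj/.
Syllabification: mjaz.ryz.mjab.sjim.
Classifying each syllable: /mjaz/ (closed), /ryz/ (closed), /mjab/ (closed), /sjim/ (closed).
Closed syllables: 4.

4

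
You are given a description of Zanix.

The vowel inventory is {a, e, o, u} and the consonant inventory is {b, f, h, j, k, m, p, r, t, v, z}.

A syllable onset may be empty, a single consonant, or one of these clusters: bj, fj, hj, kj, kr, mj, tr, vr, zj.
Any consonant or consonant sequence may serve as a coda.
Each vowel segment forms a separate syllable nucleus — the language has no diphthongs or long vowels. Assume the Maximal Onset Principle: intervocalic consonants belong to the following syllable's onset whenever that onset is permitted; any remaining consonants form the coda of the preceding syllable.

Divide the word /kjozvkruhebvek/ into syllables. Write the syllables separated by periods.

kjozv.kru.heb.vek

Nuclei (vowels): o, u, e, e → 4 syllables.
σ1/σ2 boundary: /zvkr/; trying suffixes from longest down, /kr/ is the first permitted one, so coda /zv/ | onset /kr/.
σ2/σ3 boundary: just /h/ — single C goes to the following onset.
σ3/σ4 boundary: /bv/ splits as /b/ + /v/ (/v/ is the longest suffix that is a licit onset).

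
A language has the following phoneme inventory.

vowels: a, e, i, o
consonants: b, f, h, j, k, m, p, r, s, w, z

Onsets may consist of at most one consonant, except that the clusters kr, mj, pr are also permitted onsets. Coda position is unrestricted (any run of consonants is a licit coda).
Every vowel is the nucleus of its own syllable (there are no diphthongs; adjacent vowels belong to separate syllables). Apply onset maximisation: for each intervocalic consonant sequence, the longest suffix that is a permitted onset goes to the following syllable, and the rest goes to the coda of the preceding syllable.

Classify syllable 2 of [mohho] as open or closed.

open

Nuclei (vowels): o, o → 2 syllables.
V1 /o/ – V2 /o/: /hh/ — longest licit onset from the right is /h/, leaving /h/ as coda.
So the parse is moh.ho.
Syllable 2 is /ho/; it ends in its nucleus with no coda, so it is open.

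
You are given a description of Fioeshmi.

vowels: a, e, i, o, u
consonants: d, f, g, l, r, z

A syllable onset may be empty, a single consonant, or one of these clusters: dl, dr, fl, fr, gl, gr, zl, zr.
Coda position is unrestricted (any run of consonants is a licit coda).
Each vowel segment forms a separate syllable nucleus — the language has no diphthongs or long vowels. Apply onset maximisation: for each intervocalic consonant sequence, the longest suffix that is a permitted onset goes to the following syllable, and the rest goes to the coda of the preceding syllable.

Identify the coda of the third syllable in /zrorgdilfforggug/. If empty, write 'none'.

rg

Nuclei (vowels): o, i, o, u → 4 syllables.
Between /o/ (V1) and /i/ (V2): /rgd/ splits as /rg/ + /d/ (/d/ is the longest suffix that is a licit onset).
Between /i/ (V2) and /o/ (V3): cluster /lff/ — the longest permitted-onset suffix is /f/; onset = /f/, preceding coda = /lf/.
Between /o/ (V3) and /u/ (V4): cluster /rgg/ — the longest permitted-onset suffix is /g/; onset = /g/, preceding coda = /rg/.
Syllabification: zrorg.dilf.forg.gug.
Syllable 3 is /forg/: onset /f/, nucleus /o/, coda /rg/.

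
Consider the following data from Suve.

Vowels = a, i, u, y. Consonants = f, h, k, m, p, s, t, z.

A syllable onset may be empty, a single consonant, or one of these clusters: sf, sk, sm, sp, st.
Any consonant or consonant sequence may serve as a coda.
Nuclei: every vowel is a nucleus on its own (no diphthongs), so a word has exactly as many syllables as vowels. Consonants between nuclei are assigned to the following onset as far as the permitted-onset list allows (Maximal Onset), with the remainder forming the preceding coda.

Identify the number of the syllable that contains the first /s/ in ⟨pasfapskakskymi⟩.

The vowels are a, a, a, y, i — 5 nuclei, so 5 syllables.
σ1/σ2 boundary: /sf/ is a licit onset in full, so it all attaches to the next syllable.
σ2/σ3 boundary: /psk/ — longest licit onset from the right is /sk/, leaving /p/ as coda.
σ3/σ4 boundary: /ksk/; trying suffixes from longest down, /sk/ is the first permitted one, so coda /k/ | onset /sk/.
σ4/σ5 boundary: just /m/ — single C goes to the following onset.
Result: pa.sfap.skak.sky.mi.
The first /s/ is in the onset of syllable 2 (/sfap/).

2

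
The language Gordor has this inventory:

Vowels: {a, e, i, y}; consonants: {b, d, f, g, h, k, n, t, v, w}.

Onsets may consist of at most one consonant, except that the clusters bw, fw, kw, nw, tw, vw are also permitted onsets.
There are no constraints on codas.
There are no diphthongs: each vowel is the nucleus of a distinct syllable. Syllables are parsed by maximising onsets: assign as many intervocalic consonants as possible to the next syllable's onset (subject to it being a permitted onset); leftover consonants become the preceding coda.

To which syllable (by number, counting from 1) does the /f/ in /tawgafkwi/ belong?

Vowels present: a, a, i; each is a nucleus, giving 3 syllables.
σ1/σ2 boundary: /wg/ — longest licit onset from the right is /g/, leaving /w/ as coda.
σ2/σ3 boundary: cluster /fkw/ — the longest permitted-onset suffix is /kw/; onset = /kw/, preceding coda = /f/.
Result: taw.gaf.kwi.
The /f/ is in the coda of syllable 2 (/gaf/).

2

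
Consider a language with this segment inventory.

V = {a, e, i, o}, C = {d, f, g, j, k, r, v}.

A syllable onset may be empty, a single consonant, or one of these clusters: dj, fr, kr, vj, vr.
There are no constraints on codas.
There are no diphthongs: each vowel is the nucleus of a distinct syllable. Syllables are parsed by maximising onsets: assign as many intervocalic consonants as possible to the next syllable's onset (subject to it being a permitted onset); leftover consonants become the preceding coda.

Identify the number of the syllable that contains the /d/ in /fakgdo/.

Nuclei (vowels): a, o → 2 syllables.
/a…o/ gap (V1→V2): cluster /kgd/ — the longest permitted-onset suffix is /d/; onset = /d/, preceding coda = /kg/.
Putting it together: fakg.do.
The /d/ is in the onset of syllable 2 (/do/).

2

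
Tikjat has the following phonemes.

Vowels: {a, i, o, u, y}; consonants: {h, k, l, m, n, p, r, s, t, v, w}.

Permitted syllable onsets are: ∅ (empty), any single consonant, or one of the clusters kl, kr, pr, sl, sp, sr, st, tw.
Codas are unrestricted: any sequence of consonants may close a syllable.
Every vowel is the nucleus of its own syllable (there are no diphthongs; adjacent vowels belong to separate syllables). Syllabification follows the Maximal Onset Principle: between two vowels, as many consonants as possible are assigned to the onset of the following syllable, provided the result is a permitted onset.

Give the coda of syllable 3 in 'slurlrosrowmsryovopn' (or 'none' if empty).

Nuclei (vowels): u, o, o, y, o, o → 6 syllables.
σ1/σ2 boundary: cluster /rlr/ — the longest permitted-onset suffix is /r/; onset = /r/, preceding coda = /rl/.
σ2/σ3 boundary: /sr/ is a licit onset in full, so it all attaches to the next syllable.
σ3/σ4 boundary: /wmsr/ splits as /wm/ + /sr/ (/sr/ is the longest suffix that is a licit onset).
σ4/σ5 boundary: no consonants, so the boundary falls immediately after /y/.
σ5/σ6 boundary: /v/ is a single consonant, so it becomes the next onset.
So the parse is slurl.ro.srowm.sry.o.vopn.
Syllable 3 is /srowm/: onset /sr/, nucleus /o/, coda /wm/.

wm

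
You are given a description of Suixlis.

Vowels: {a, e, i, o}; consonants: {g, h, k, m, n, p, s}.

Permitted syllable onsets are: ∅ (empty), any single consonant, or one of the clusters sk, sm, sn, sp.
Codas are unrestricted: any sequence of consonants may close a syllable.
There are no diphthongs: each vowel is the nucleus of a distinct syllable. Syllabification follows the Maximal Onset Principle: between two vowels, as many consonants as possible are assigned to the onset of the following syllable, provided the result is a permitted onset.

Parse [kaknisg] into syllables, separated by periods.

The vowels are a, i — 2 nuclei, so 2 syllables.
Between /a/ (V1) and /i/ (V2): cluster /kn/ — the longest permitted-onset suffix is /n/; onset = /n/, preceding coda = /k/.

kak.nisg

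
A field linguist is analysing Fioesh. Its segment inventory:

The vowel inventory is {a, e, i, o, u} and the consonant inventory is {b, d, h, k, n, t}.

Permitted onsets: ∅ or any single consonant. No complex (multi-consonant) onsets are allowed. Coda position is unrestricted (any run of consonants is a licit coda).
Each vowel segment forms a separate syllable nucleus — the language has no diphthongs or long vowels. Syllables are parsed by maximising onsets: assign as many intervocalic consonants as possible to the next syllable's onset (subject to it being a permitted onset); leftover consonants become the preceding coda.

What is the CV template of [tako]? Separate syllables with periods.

CV.CV

Nuclei (vowels): a, o → 2 syllables.
σ1/σ2 boundary: /k/ is a single consonant, so it becomes the next onset.
Syllabification: ta.ko.
Mapping each syllable to C/V: /ta/ → CV, /ko/ → CV.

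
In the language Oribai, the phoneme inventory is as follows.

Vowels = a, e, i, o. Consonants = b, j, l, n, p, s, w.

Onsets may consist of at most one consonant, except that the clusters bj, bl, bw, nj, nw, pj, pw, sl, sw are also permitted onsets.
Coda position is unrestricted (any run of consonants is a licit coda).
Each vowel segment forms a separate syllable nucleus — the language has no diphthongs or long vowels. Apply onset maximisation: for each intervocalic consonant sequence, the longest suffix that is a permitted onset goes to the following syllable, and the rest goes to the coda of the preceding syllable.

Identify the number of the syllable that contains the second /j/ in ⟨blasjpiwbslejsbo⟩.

Vowels present: a, i, e, o; each is a nucleus, giving 4 syllables.
V1 /a/ – V2 /i/: /sjp/ — longest licit onset from the right is /p/, leaving /sj/ as coda.
V2 /i/ – V3 /e/: /wbsl/ splits as /wb/ + /sl/ (/sl/ is the longest suffix that is a licit onset).
V3 /e/ – V4 /o/: cluster /jsb/ — the longest permitted-onset suffix is /b/; onset = /b/, preceding coda = /js/.
So the parse is blasj.piwb.slejs.bo.
The second /j/ is in the coda of syllable 3 (/slejs/).

3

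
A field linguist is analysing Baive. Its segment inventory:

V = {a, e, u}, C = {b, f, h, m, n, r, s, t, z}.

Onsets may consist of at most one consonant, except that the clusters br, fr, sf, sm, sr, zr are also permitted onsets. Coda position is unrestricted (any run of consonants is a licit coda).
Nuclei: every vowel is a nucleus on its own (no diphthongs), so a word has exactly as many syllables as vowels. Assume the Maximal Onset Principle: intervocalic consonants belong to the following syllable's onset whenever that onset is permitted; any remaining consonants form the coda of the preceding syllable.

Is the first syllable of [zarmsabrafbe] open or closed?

Nuclei (vowels): a, a, a, e → 4 syllables.
σ1/σ2 boundary: /rms/; trying suffixes from longest down, /s/ is the first permitted one, so coda /rm/ | onset /s/.
σ2/σ3 boundary: /br/ is a licit onset in full, so it all attaches to the next syllable.
σ3/σ4 boundary: /fb/; trying suffixes from longest down, /b/ is the first permitted one, so coda /f/ | onset /b/.
So the parse is zarm.sa.braf.be.
Syllable 1 is /zarm/ with coda /rm/, so it is closed.

closed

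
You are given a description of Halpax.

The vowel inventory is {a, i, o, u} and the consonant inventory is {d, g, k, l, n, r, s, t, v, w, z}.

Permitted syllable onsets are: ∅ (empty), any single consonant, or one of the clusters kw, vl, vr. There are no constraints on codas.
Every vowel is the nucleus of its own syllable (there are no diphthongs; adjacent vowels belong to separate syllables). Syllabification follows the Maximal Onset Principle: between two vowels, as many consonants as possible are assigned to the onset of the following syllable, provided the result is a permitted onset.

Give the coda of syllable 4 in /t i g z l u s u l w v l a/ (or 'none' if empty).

Nuclei (vowels): i, u, u, a → 4 syllables.
/i…u/ gap (V1→V2): cluster /gzl/ — the longest permitted-onset suffix is /l/; onset = /l/, preceding coda = /gz/.
/u…u/ gap (V2→V3): /s/ is a single consonant, so it becomes the next onset.
/u…a/ gap (V3→V4): /lwvl/ splits as /lw/ + /vl/ (/vl/ is the longest suffix that is a licit onset).
Putting it together: tigz.lu.sulw.vla.
Syllable 4 is /vla/: onset /vl/, nucleus /a/, coda ∅.

none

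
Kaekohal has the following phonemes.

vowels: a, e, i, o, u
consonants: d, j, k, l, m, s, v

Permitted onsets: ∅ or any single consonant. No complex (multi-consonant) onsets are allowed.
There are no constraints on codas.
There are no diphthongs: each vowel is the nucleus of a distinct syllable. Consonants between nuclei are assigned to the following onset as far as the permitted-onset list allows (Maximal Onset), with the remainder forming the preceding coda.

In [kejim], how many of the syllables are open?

Nuclei (vowels): e, i → 2 syllables.
σ1/σ2 boundary: /j/ is a single consonant, so it becomes the next onset.
Putting it together: ke.jim.
Classifying each syllable: /ke/ (open), /jim/ (closed).
Open syllables: 1.

1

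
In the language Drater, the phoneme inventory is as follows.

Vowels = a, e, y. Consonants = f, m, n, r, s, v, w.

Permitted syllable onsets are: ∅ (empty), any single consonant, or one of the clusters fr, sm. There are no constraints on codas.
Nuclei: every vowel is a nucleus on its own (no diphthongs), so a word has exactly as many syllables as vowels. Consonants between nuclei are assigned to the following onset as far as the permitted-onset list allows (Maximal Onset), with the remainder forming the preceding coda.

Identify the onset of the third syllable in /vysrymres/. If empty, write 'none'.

The vowels are y, y, e — 3 nuclei, so 3 syllables.
Between /y/ (V1) and /y/ (V2): /sr/ splits as /s/ + /r/ (/r/ is the longest suffix that is a licit onset).
Between /y/ (V2) and /e/ (V3): /mr/ — longest licit onset from the right is /r/, leaving /m/ as coda.
Syllabification: vys.rym.res.
Syllable 3 is /res/: onset /r/, nucleus /e/, coda /s/.

r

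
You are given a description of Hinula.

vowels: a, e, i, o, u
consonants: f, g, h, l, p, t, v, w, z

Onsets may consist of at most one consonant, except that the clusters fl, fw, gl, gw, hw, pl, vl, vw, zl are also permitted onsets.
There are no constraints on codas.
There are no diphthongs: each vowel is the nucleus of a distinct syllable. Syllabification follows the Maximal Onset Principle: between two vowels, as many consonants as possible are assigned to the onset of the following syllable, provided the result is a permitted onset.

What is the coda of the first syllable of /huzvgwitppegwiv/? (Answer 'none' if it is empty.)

zv

The vowels are u, i, e, i — 4 nuclei, so 4 syllables.
Between /u/ (V1) and /i/ (V2): cluster /zvgw/ — the longest permitted-onset suffix is /gw/; onset = /gw/, preceding coda = /zv/.
Between /i/ (V2) and /e/ (V3): /tpp/ — longest licit onset from the right is /p/, leaving /tp/ as coda.
Between /e/ (V3) and /i/ (V4): /gw/ — entire cluster is a permitted onset → onset /gw/, coda ∅.
Result: huzv.gwitp.pe.gwiv.
Syllable 1 is /huzv/: onset /h/, nucleus /u/, coda /zv/.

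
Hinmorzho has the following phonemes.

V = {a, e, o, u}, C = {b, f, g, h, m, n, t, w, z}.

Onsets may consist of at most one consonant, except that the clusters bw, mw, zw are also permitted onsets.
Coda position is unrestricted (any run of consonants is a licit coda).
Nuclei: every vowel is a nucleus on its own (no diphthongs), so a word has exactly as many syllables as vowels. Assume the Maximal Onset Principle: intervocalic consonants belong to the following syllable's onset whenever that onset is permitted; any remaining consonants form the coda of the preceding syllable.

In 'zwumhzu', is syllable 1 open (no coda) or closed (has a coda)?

closed

Nuclei (vowels): u, u → 2 syllables.
Between /u/ (V1) and /u/ (V2): /mhz/ splits as /mh/ + /z/ (/z/ is the longest suffix that is a licit onset).
Syllabification: zwumh.zu.
Syllable 1 is /zwumh/ with coda /mh/, so it is closed.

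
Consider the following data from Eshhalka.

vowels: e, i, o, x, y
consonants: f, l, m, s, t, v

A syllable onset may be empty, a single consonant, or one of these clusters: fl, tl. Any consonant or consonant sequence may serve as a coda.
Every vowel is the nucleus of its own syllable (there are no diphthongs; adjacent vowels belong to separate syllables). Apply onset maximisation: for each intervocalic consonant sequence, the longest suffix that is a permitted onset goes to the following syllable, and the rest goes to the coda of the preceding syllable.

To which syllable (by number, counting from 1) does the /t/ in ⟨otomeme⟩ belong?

Nuclei (vowels): o, o, e, e → 4 syllables.
V1 /o/ – V2 /o/: /t/ → onset of the next syllable (single consonants are always licit onsets).
V2 /o/ – V3 /e/: just /m/ — single C goes to the following onset.
V3 /e/ – V4 /e/: /m/ → onset of the next syllable (single consonants are always licit onsets).
Result: o.to.me.me.
The /t/ is in the onset of syllable 2 (/to/).

2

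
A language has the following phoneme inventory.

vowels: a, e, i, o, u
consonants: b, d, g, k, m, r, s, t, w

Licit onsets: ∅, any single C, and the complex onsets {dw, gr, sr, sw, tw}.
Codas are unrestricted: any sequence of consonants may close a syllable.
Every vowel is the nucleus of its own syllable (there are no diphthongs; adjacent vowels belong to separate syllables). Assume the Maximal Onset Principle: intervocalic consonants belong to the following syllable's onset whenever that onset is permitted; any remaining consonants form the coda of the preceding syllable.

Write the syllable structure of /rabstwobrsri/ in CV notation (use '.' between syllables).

CVCC.CCVCC.CCV

Vowels present: a, o, i; each is a nucleus, giving 3 syllables.
σ1/σ2 boundary: cluster /bstw/ — the longest permitted-onset suffix is /tw/; onset = /tw/, preceding coda = /bs/.
σ2/σ3 boundary: /brsr/ — longest licit onset from the right is /sr/, leaving /br/ as coda.
Putting it together: rabs.twobr.sri.
Mapping each syllable to C/V: /rabs/ → CVCC, /twobr/ → CCVCC, /sri/ → CCV.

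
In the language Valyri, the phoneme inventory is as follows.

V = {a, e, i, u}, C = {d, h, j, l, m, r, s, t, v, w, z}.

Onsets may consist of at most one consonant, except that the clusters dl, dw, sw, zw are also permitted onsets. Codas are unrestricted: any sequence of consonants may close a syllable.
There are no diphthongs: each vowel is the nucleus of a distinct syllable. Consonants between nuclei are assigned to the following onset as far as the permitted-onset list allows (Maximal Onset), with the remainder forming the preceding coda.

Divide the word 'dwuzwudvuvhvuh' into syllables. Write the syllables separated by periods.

The vowels are u, u, u, u — 4 nuclei, so 4 syllables.
V1 /u/ – V2 /u/: /zw/ is a licit onset in full, so it all attaches to the next syllable.
V2 /u/ – V3 /u/: /dv/; trying suffixes from longest down, /v/ is the first permitted one, so coda /d/ | onset /v/.
V3 /u/ – V4 /u/: /vhv/; trying suffixes from longest down, /v/ is the first permitted one, so coda /vh/ | onset /v/.

dwu.zwud.vuvh.vuh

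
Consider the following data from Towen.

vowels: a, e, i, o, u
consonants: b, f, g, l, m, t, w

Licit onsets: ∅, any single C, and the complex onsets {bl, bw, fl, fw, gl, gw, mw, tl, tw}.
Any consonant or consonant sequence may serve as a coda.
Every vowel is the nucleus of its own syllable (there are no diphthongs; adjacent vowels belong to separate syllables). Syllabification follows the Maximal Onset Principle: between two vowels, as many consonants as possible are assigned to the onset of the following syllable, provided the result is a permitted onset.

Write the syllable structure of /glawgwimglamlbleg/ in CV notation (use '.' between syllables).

Vowels present: a, i, a, e; each is a nucleus, giving 4 syllables.
V1 /a/ – V2 /i/: /wgw/ splits as /w/ + /gw/ (/gw/ is the longest suffix that is a licit onset).
V2 /i/ – V3 /a/: /mgl/ — longest licit onset from the right is /gl/, leaving /m/ as coda.
V3 /a/ – V4 /e/: /mlbl/ splits as /ml/ + /bl/ (/bl/ is the longest suffix that is a licit onset).
So the parse is glaw.gwim.glaml.bleg.
Mapping each syllable to C/V: /glaw/ → CCVC, /gwim/ → CCVC, /glaml/ → CCVCC, /bleg/ → CCVC.

CCVC.CCVC.CCVCC.CCVC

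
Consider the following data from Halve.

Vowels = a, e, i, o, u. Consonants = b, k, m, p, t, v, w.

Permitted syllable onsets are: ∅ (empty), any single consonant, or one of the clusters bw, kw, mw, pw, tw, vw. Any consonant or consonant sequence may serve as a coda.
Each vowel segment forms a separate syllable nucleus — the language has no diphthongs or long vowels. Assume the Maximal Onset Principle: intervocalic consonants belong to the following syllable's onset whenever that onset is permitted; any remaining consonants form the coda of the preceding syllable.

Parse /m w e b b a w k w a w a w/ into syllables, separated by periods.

mweb.baw.kwa.waw

Nuclei (vowels): e, a, a, a → 4 syllables.
/e…a/ gap (V1→V2): cluster /bb/ — the longest permitted-onset suffix is /b/; onset = /b/, preceding coda = /b/.
/a…a/ gap (V2→V3): /wkw/ — longest licit onset from the right is /kw/, leaving /w/ as coda.
/a…a/ gap (V3→V4): /w/ is a single consonant, so it becomes the next onset.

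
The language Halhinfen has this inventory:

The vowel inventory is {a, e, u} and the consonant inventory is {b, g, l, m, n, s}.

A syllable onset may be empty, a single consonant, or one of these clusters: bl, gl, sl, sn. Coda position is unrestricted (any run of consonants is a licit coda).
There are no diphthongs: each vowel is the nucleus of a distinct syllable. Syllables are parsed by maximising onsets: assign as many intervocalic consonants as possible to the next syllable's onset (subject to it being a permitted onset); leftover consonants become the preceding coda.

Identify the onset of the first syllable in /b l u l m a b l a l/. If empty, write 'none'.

The vowels are u, a, a — 3 nuclei, so 3 syllables.
σ1/σ2 boundary: cluster /lm/ — the longest permitted-onset suffix is /m/; onset = /m/, preceding coda = /l/.
σ2/σ3 boundary: /bl/ is a licit onset in full, so it all attaches to the next syllable.
Putting it together: blul.ma.blal.
Syllable 1 is /blul/: onset /bl/, nucleus /u/, coda /l/.

bl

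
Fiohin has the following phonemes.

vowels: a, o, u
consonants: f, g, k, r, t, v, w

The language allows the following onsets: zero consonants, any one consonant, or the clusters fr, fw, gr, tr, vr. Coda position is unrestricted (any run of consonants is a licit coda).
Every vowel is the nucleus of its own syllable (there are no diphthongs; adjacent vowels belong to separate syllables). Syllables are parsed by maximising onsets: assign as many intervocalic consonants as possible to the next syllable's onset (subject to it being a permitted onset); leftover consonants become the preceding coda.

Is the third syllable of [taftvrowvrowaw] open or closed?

The vowels are a, o, o, a — 4 nuclei, so 4 syllables.
Between /a/ (V1) and /o/ (V2): /ftvr/; trying suffixes from longest down, /vr/ is the first permitted one, so coda /ft/ | onset /vr/.
Between /o/ (V2) and /o/ (V3): /wvr/ splits as /w/ + /vr/ (/vr/ is the longest suffix that is a licit onset).
Between /o/ (V3) and /a/ (V4): /w/ is a single consonant, so it becomes the next onset.
So the parse is taft.vrow.vro.waw.
Syllable 3 is /vro/; it ends in its nucleus with no coda, so it is open.

open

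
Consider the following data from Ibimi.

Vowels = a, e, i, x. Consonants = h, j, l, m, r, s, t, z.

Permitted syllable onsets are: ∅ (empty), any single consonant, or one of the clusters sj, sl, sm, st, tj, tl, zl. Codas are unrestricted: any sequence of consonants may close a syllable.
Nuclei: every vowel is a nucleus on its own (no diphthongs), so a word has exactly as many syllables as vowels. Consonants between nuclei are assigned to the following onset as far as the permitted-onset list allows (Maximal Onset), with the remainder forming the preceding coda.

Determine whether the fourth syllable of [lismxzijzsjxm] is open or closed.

closed

Vowels present: i, x, i, x; each is a nucleus, giving 4 syllables.
σ1/σ2 boundary: cluster /sm/ — /sm/ is itself a permitted onset, so the whole cluster goes right; preceding coda = ∅.
σ2/σ3 boundary: /z/ → onset of the next syllable (single consonants are always licit onsets).
σ3/σ4 boundary: /jzsj/ — longest licit onset from the right is /sj/, leaving /jz/ as coda.
So the parse is li.smx.zijz.sjxm.
Syllable 4 is /sjxm/ with coda /m/, so it is closed.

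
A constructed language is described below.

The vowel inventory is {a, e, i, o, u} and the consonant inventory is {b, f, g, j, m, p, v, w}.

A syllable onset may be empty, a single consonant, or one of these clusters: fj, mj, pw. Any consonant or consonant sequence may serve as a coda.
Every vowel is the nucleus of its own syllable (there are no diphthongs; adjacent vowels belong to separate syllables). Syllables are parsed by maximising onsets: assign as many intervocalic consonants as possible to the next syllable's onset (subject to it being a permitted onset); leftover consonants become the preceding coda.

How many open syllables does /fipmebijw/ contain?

Nuclei (vowels): i, e, i → 3 syllables.
Between /i/ (V1) and /e/ (V2): /pm/; trying suffixes from longest down, /m/ is the first permitted one, so coda /p/ | onset /m/.
Between /e/ (V2) and /i/ (V3): just /b/ — single C goes to the following onset.
Syllabification: fip.me.bijw.
Classifying each syllable: /fip/ (closed), /me/ (open), /bijw/ (closed).
Open syllables: 1.

1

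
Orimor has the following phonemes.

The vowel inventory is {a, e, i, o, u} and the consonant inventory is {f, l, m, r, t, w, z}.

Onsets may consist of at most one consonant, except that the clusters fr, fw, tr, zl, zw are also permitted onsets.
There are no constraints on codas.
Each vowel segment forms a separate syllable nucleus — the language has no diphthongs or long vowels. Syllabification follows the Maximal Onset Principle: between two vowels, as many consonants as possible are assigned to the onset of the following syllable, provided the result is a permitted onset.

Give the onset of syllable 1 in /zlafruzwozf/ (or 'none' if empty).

zl

The vowels are a, u, o — 3 nuclei, so 3 syllables.
/a…u/ gap (V1→V2): /fr/ is a licit onset in full, so it all attaches to the next syllable.
/u…o/ gap (V2→V3): cluster /zw/ — /zw/ is itself a permitted onset, so the whole cluster goes right; preceding coda = ∅.
Syllabification: zla.fru.zwozf.
Syllable 1 is /zla/: onset /zl/, nucleus /a/, coda ∅.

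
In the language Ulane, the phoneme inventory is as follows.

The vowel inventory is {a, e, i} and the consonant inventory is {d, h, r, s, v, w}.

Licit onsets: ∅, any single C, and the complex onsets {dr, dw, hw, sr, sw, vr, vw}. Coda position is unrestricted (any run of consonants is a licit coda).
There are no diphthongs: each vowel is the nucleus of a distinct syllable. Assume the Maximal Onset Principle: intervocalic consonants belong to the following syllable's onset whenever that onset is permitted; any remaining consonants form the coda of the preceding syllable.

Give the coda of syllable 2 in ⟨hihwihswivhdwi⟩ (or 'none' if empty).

h

The vowels are i, i, i, i — 4 nuclei, so 4 syllables.
Between /i/ (V1) and /i/ (V2): /hw/ is a licit onset in full, so it all attaches to the next syllable.
Between /i/ (V2) and /i/ (V3): /hsw/ — longest licit onset from the right is /sw/, leaving /h/ as coda.
Between /i/ (V3) and /i/ (V4): cluster /vhdw/ — the longest permitted-onset suffix is /dw/; onset = /dw/, preceding coda = /vh/.
Result: hi.hwih.swivh.dwi.
Syllable 2 is /hwih/: onset /hw/, nucleus /i/, coda /h/.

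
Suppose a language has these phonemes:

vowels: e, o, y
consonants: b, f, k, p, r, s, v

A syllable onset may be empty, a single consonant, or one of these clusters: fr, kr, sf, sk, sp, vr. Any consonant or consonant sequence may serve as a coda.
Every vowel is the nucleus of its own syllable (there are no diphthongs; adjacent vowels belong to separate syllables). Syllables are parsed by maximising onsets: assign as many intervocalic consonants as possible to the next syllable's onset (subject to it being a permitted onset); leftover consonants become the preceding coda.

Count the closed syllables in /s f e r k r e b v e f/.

3

Nuclei (vowels): e, e, e → 3 syllables.
V1 /e/ – V2 /e/: /rkr/ — longest licit onset from the right is /kr/, leaving /r/ as coda.
V2 /e/ – V3 /e/: /bv/; trying suffixes from longest down, /v/ is the first permitted one, so coda /b/ | onset /v/.
Syllabification: sfer.kreb.vef.
Classifying each syllable: /sfer/ (closed), /kreb/ (closed), /vef/ (closed).
Closed syllables: 3.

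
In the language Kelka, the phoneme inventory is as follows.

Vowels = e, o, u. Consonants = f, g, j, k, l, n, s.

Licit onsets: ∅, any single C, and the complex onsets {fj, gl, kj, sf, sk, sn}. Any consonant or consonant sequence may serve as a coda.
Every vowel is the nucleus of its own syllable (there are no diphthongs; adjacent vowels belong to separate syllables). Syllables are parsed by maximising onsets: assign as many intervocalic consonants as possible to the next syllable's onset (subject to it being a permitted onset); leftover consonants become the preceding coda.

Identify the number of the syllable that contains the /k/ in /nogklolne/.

1

Vowels present: o, o, e; each is a nucleus, giving 3 syllables.
Between /o/ (V1) and /o/ (V2): /gkl/; trying suffixes from longest down, /l/ is the first permitted one, so coda /gk/ | onset /l/.
Between /o/ (V2) and /e/ (V3): /ln/; trying suffixes from longest down, /n/ is the first permitted one, so coda /l/ | onset /n/.
Result: nogk.lol.ne.
The /k/ is in the coda of syllable 1 (/nogk/).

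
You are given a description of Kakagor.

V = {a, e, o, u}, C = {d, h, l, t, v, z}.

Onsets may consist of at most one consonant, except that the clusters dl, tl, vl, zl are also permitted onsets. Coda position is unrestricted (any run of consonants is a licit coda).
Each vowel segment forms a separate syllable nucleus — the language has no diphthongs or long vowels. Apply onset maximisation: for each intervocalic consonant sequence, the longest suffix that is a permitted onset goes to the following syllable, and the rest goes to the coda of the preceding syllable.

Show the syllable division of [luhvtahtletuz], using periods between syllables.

luhv.tah.tle.tuz

Vowels present: u, a, e, u; each is a nucleus, giving 4 syllables.
Between /u/ (V1) and /a/ (V2): /hvt/ splits as /hv/ + /t/ (/t/ is the longest suffix that is a licit onset).
Between /a/ (V2) and /e/ (V3): cluster /htl/ — the longest permitted-onset suffix is /tl/; onset = /tl/, preceding coda = /h/.
Between /e/ (V3) and /u/ (V4): just /t/ — single C goes to the following onset.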